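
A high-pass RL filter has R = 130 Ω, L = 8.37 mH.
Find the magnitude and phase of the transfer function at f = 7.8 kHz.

Step 1 — Angular frequency: ω = 2π·7800 = 4.901e+04 rad/s.
Step 2 — Transfer function: H(jω) = jωL/(R + jωL).
Step 3 — Numerator jωL = j·410.2; denominator R + jωL = 130 + j410.2.
Step 4 — H = 0.9087 + j0.288.
Step 5 — Magnitude: |H| = 0.9533 (-0.4 dB); phase: φ = 17.6°.

|H| = 0.9533 (-0.4 dB), φ = 17.6°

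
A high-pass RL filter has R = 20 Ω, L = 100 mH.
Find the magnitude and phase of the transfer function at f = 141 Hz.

Step 1 — Angular frequency: ω = 2π·141 = 885.9 rad/s.
Step 2 — Transfer function: H(jω) = jωL/(R + jωL).
Step 3 — Numerator jωL = j·88.59; denominator R + jωL = 20 + j88.59.
Step 4 — H = 0.9515 + j0.2148.
Step 5 — Magnitude: |H| = 0.9755 (-0.2 dB); phase: φ = 12.7°.

|H| = 0.9755 (-0.2 dB), φ = 12.7°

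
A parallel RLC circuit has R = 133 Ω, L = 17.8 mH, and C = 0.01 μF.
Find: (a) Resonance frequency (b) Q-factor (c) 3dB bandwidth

Step 1 — Resonance: ω₀ = 1/√(LC) = 1/√(0.0178·1e-08) = 7.495e+04 rad/s.
Step 2 — f₀ = ω₀/(2π) = 1.193e+04 Hz.
Step 3 — Parallel Q: Q = R/(ω₀L) = 133/(7.495e+04·0.0178) = 0.09969.
Step 4 — Bandwidth: Δω = ω₀/Q = 7.519e+05 rad/s; BW = Δω/(2π) = 1.197e+05 Hz.

(a) f₀ = 1.193e+04 Hz  (b) Q = 0.09969  (c) BW = 1.197e+05 Hz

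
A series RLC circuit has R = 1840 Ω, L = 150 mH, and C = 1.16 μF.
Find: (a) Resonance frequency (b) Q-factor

Step 1 — Resonance condition Im(Z)=0 gives ω₀ = 1/√(LC).
Step 2 — ω₀ = 1/√(0.15·1.16e-06) = 2397 rad/s.
Step 3 — f₀ = ω₀/(2π) = 381.5 Hz.
Step 4 — Series Q: Q = ω₀L/R = 2397·0.15/1840 = 0.1954.

(a) f₀ = 381.5 Hz  (b) Q = 0.1954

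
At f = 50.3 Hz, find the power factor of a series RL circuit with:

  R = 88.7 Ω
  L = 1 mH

Step 1 — Angular frequency: ω = 2π·f = 2π·50.3 = 316 rad/s.
Step 2 — Component impedances:
  R: Z = R = 88.7 Ω
  L: Z = jωL = j·316·0.001 = 0 + j0.316 Ω
Step 3 — Series combination: Z_total = R + L = 88.7 + j0.316 Ω = 88.7∠0.2° Ω.
Step 4 — Power factor: PF = cos(φ) = Re(Z)/|Z| = 88.7/88.7 = 1.
Step 5 — Type: Im(Z) = 0.316 ⇒ lagging (phase φ = 0.2°).

PF = 1 (lagging, φ = 0.2°)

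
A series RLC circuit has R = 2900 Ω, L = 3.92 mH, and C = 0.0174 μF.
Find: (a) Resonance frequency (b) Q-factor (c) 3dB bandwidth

Step 1 — Resonance: ω₀ = 1/√(LC) = 1/√(0.00392·1.74e-08) = 1.211e+05 rad/s.
Step 2 — f₀ = ω₀/(2π) = 1.927e+04 Hz.
Step 3 — Series Q: Q = ω₀L/R = 1.211e+05·0.00392/2900 = 0.1637.
Step 4 — Bandwidth: Δω = ω₀/Q = 7.398e+05 rad/s; BW = Δω/(2π) = 1.177e+05 Hz.

(a) f₀ = 1.927e+04 Hz  (b) Q = 0.1637  (c) BW = 1.177e+05 Hz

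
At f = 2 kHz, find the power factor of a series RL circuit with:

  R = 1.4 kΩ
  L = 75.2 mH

Step 1 — Angular frequency: ω = 2π·f = 2π·2000 = 1.257e+04 rad/s.
Step 2 — Component impedances:
  R: Z = R = 1400 Ω
  L: Z = jωL = j·1.257e+04·0.0752 = 0 + j945 Ω
Step 3 — Series combination: Z_total = R + L = 1400 + j945 Ω = 1689∠34.0° Ω.
Step 4 — Power factor: PF = cos(φ) = Re(Z)/|Z| = 1400/1689 = 0.8289.
Step 5 — Type: Im(Z) = 945 ⇒ lagging (phase φ = 34.0°).

PF = 0.8289 (lagging, φ = 34.0°)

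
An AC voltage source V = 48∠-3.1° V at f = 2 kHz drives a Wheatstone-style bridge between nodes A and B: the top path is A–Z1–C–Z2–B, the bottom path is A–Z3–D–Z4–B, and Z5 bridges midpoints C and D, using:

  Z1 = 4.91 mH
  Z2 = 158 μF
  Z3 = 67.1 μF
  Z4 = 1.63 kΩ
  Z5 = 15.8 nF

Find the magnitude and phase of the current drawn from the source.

Step 1 — Angular frequency: ω = 2π·f = 2π·2000 = 1.257e+04 rad/s.
Step 2 — Component impedances:
  Z1: Z = jωL = j·1.257e+04·0.00491 = 0 + j61.7 Ω
  Z2: Z = 1/(jωC) = -j/(ω·C) = 0 - j0.5037 Ω
  Z3: Z = 1/(jωC) = -j/(ω·C) = 0 - j1.186 Ω
  Z4: Z = R = 1630 Ω
  Z5: Z = 1/(jωC) = -j/(ω·C) = 0 - j5037 Ω
Step 3 — Bridge requires nodal analysis (the Z5 bridge couples midpoints C and D, so the two paths cannot be reduced to a simple series/parallel combination). Setting node B to ground and injecting 1 A at node A, the 3-node admittance system at A, C, D solves to V_A = Z_AB = 2.351 + j61.87 Ω = 61.92∠87.8° Ω.
Step 4 — Source phasor: V = 48∠-3.1° V = 47.93 - j2.596 V.
Step 5 — Ohm's law: I = V / Z_total = (47.93 - j2.596) / (2.351 + j61.87) = -0.0125 - j0.7751 A.
Step 6 — Convert to polar: |I| = 0.7752 A, ∠I = -90.9°.

I = 0.7752∠-90.9° A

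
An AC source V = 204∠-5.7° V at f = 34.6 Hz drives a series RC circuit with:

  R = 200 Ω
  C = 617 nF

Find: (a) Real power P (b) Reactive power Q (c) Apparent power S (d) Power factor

Step 1 — Angular frequency: ω = 2π·f = 2π·34.6 = 217.4 rad/s.
Step 2 — Component impedances:
  R: Z = R = 200 Ω
  C: Z = 1/(jωC) = -j/(ω·C) = 0 - j7455 Ω
Step 3 — Series combination: Z_total = R + C = 200 - j7455 Ω = 7458∠-88.5° Ω.
Step 4 — Source phasor: V = 204∠-5.7° V = 203 - j20.26 V.
Step 5 — Current: I = V / Z = 0.003446 + j0.02714 A = 0.02735∠82.8° A.
Step 6 — Complex power: S = V·I* = 0.1496 - j5.578 VA.
Step 7 — Real power: P = Re(S) = 0.1496 W.
Step 8 — Reactive power: Q = Im(S) = -5.578 VAR.
Step 9 — Apparent power: |S| = 5.58 VA.
Step 10 — Power factor: PF = P/|S| = 0.02682 (leading).

(a) P = 0.1496 W  (b) Q = -5.578 VAR  (c) S = 5.58 VA  (d) PF = 0.02682 (leading)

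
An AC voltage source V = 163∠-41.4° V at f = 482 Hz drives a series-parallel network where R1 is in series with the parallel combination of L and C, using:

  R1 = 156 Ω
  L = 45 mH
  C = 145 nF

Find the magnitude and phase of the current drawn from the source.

Step 1 — Angular frequency: ω = 2π·f = 2π·482 = 3028 rad/s.
Step 2 — Component impedances:
  R1: Z = R = 156 Ω
  L: Z = jωL = j·3028·0.045 = 0 + j136.3 Ω
  C: Z = 1/(jωC) = -j/(ω·C) = 0 - j2277 Ω
Step 3 — Parallel branch: L || C = 1/(1/L + 1/C) = 0 + j145 Ω.
Step 4 — Series with R1: Z_total = R1 + (L || C) = 156 + j145 Ω = 213∠42.9° Ω.
Step 5 — Source phasor: V = 163∠-41.4° V = 122.3 - j107.8 V.
Step 6 — Ohm's law: I = V / Z_total = (122.3 - j107.8) / (156 + j145) = 0.07604 - j0.7616 A.
Step 7 — Convert to polar: |I| = 0.7654 A, ∠I = -84.3°.

I = 0.7654∠-84.3° A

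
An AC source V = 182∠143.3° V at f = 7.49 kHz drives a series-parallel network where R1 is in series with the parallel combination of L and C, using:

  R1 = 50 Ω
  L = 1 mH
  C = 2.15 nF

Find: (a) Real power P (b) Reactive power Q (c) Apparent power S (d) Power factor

Step 1 — Angular frequency: ω = 2π·f = 2π·7490 = 4.706e+04 rad/s.
Step 2 — Component impedances:
  R1: Z = R = 50 Ω
  L: Z = jωL = j·4.706e+04·0.001 = 0 + j47.06 Ω
  C: Z = 1/(jωC) = -j/(ω·C) = 0 - j9883 Ω
Step 3 — Parallel branch: L || C = 1/(1/L + 1/C) = 0 + j47.29 Ω.
Step 4 — Series with R1: Z_total = R1 + (L || C) = 50 + j47.29 Ω = 68.82∠43.4° Ω.
Step 5 — Source phasor: V = 182∠143.3° V = -145.9 + j108.8 V.
Step 6 — Current: I = V / Z = -0.4546 + j2.605 A = 2.645∠99.9° A.
Step 7 — Complex power: S = V·I* = 349.7 + j330.7 VA.
Step 8 — Real power: P = Re(S) = 349.7 W.
Step 9 — Reactive power: Q = Im(S) = 330.7 VAR.
Step 10 — Apparent power: |S| = 481.3 VA.
Step 11 — Power factor: PF = P/|S| = 0.7265 (lagging).

(a) P = 349.7 W  (b) Q = 330.7 VAR  (c) S = 481.3 VA  (d) PF = 0.7265 (lagging)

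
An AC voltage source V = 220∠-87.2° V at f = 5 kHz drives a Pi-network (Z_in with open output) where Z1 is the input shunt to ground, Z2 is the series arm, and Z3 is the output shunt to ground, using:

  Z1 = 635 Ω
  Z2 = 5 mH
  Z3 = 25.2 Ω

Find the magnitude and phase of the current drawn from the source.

Step 1 — Angular frequency: ω = 2π·f = 2π·5000 = 3.142e+04 rad/s.
Step 2 — Component impedances:
  Z1: Z = R = 635 Ω
  Z2: Z = jωL = j·3.142e+04·0.005 = 0 + j157.1 Ω
  Z3: Z = R = 25.2 Ω
Step 3 — With open output, the series arm Z2 and the output shunt Z3 appear in series to ground: Z2 + Z3 = 25.2 + j157.1 Ω.
Step 4 — Parallel with input shunt Z1: Z_in = Z1 || (Z2 + Z3) = 56.96 + j137.5 Ω = 148.9∠67.5° Ω.
Step 5 — Source phasor: V = 220∠-87.2° V = 10.75 - j219.7 V.
Step 6 — Ohm's law: I = V / Z_total = (10.75 - j219.7) / (56.96 + j137.5) = -1.336 - j0.6315 A.
Step 7 — Convert to polar: |I| = 1.478 A, ∠I = -154.7°.

I = 1.478∠-154.7° A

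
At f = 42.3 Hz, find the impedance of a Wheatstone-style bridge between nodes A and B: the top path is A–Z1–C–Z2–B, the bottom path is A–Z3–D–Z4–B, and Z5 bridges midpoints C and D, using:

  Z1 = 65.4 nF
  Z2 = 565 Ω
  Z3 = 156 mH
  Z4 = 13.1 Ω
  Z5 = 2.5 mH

Step 1 — Angular frequency: ω = 2π·f = 2π·42.3 = 265.8 rad/s.
Step 2 — Component impedances:
  Z1: Z = 1/(jωC) = -j/(ω·C) = 0 - j5.753e+04 Ω
  Z2: Z = R = 565 Ω
  Z3: Z = jωL = j·265.8·0.156 = 0 + j41.46 Ω
  Z4: Z = R = 13.1 Ω
  Z5: Z = jωL = j·265.8·0.0025 = 0 + j0.6644 Ω
Step 3 — Bridge requires nodal analysis (the Z5 bridge couples midpoints C and D, so the two paths cannot be reduced to a simple series/parallel combination). Setting node B to ground and injecting 1 A at node A, the 3-node admittance system at A, C, D solves to V_A = Z_AB = 12.8 + j41.49 Ω = 43.42∠72.9° Ω.

Z = 12.8 + j41.49 Ω = 43.42∠72.9° Ω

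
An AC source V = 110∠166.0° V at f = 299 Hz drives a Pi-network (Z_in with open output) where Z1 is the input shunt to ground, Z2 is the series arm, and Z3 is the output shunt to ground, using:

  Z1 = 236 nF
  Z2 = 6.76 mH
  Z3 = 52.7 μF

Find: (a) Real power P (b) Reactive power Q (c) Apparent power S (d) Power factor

Step 1 — Angular frequency: ω = 2π·f = 2π·299 = 1879 rad/s.
Step 2 — Component impedances:
  Z1: Z = 1/(jωC) = -j/(ω·C) = 0 - j2255 Ω
  Z2: Z = jωL = j·1879·0.00676 = 0 + j12.7 Ω
  Z3: Z = 1/(jωC) = -j/(ω·C) = 0 - j10.1 Ω
Step 3 — With open output, the series arm Z2 and the output shunt Z3 appear in series to ground: Z2 + Z3 = 0 + j2.599 Ω.
Step 4 — Parallel with input shunt Z1: Z_in = Z1 || (Z2 + Z3) = 0 + j2.602 Ω = 2.602∠90.0° Ω.
Step 5 — Source phasor: V = 110∠166.0° V = -106.7 + j26.61 V.
Step 6 — Current: I = V / Z = 10.23 + j41.01 A = 42.27∠76.0° A.
Step 7 — Complex power: S = V·I* = 0 + j4649 VA.
Step 8 — Real power: P = Re(S) = 0 W.
Step 9 — Reactive power: Q = Im(S) = 4649 VAR.
Step 10 — Apparent power: |S| = 4649 VA.
Step 11 — Power factor: PF = P/|S| = 0 (lagging).

(a) P = 0 W  (b) Q = 4649 VAR  (c) S = 4649 VA  (d) PF = 0 (lagging)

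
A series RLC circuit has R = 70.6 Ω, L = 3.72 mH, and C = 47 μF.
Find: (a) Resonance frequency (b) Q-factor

Step 1 — Resonance condition Im(Z)=0 gives ω₀ = 1/√(LC).
Step 2 — ω₀ = 1/√(0.00372·4.7e-05) = 2392 rad/s.
Step 3 — f₀ = ω₀/(2π) = 380.6 Hz.
Step 4 — Series Q: Q = ω₀L/R = 2392·0.00372/70.6 = 0.126.

(a) f₀ = 380.6 Hz  (b) Q = 0.126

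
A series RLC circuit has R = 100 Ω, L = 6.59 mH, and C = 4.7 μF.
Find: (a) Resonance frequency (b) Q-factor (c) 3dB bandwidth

Step 1 — Resonance condition Im(Z)=0 gives ω₀ = 1/√(LC).
Step 2 — ω₀ = 1/√(0.00659·4.7e-06) = 5682 rad/s.
Step 3 — f₀ = ω₀/(2π) = 904.3 Hz.
Step 4 — Series Q: Q = ω₀L/R = 5682·0.00659/100 = 0.3744.
Step 5 — 3dB bandwidth: Δω = ω₀/Q = 1.517e+04 rad/s; BW = Δω/(2π) = 2415 Hz.

(a) f₀ = 904.3 Hz  (b) Q = 0.3744  (c) BW = 2415 Hz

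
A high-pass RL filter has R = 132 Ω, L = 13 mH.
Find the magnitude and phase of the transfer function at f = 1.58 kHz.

Step 1 — Angular frequency: ω = 2π·1580 = 9927 rad/s.
Step 2 — Transfer function: H(jω) = jωL/(R + jωL).
Step 3 — Numerator jωL = j·129.1; denominator R + jωL = 132 + j129.1.
Step 4 — H = 0.4887 + j0.4999.
Step 5 — Magnitude: |H| = 0.6991 (-3.1 dB); phase: φ = 45.6°.

|H| = 0.6991 (-3.1 dB), φ = 45.6°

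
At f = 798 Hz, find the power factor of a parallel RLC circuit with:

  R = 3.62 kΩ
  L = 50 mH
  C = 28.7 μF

Step 1 — Angular frequency: ω = 2π·f = 2π·798 = 5014 rad/s.
Step 2 — Component impedances:
  R: Z = R = 3620 Ω
  L: Z = jωL = j·5014·0.05 = 0 + j250.7 Ω
  C: Z = 1/(jωC) = -j/(ω·C) = 0 - j6.949 Ω
Step 3 — Parallel combination: 1/Z_total = 1/R + 1/L + 1/C; Z_total = 0.01411 - j7.147 Ω = 7.147∠-89.9° Ω.
Step 4 — Power factor: PF = cos(φ) = Re(Z)/|Z| = 0.01411/7.147 = 0.001974.
Step 5 — Type: Im(Z) = -7.147 ⇒ leading (phase φ = -89.9°).

PF = 0.001974 (leading, φ = -89.9°)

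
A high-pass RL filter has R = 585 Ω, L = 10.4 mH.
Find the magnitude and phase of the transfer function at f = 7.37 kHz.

Step 1 — Angular frequency: ω = 2π·7370 = 4.631e+04 rad/s.
Step 2 — Transfer function: H(jω) = jωL/(R + jωL).
Step 3 — Numerator jωL = j·481.6; denominator R + jωL = 585 + j481.6.
Step 4 — H = 0.404 + j0.4907.
Step 5 — Magnitude: |H| = 0.6356 (-3.9 dB); phase: φ = 50.5°.

|H| = 0.6356 (-3.9 dB), φ = 50.5°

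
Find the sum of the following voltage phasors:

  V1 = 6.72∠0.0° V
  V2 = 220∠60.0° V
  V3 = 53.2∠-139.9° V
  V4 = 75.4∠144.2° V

Step 1 — Convert each phasor to rectangular form:
  V1 = 6.72·(cos(0.0°) + j·sin(0.0°)) = 6.72 V
  V2 = 220·(cos(60.0°) + j·sin(60.0°)) = 110 + j190.5 V
  V3 = 53.2·(cos(-139.9°) + j·sin(-139.9°)) = -40.69 - j34.27 V
  V4 = 75.4·(cos(144.2°) + j·sin(144.2°)) = -61.15 + j44.11 V
Step 2 — Sum components: V_total = 14.87 + j200.4 V.
Step 3 — Convert to polar: |V_total| = 200.9 V, ∠V_total = 85.8°.

V_total = 200.9∠85.8° V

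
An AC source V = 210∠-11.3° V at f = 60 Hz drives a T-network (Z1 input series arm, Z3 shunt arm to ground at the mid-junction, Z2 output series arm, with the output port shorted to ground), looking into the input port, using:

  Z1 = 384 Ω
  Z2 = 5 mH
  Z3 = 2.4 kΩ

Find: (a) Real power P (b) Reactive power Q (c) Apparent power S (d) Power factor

Step 1 — Angular frequency: ω = 2π·f = 2π·60 = 377 rad/s.
Step 2 — Component impedances:
  Z1: Z = R = 384 Ω
  Z2: Z = jωL = j·377·0.005 = 0 + j1.885 Ω
  Z3: Z = R = 2400 Ω
Step 3 — With the output port shorted to ground, the output series arm Z2 runs from the junction to ground; the shunt arm Z3 also runs from the junction to ground. They appear in parallel: Z3 || Z2 = 0.00148 + j1.885 Ω.
Step 4 — Series with input arm Z1: Z_in = Z1 + (Z3 || Z2) = 384 + j1.885 Ω = 384∠0.3° Ω.
Step 5 — Source phasor: V = 210∠-11.3° V = 205.9 - j41.15 V.
Step 6 — Current: I = V / Z = 0.5357 - j0.1098 A = 0.5469∠-11.6° A.
Step 7 — Complex power: S = V·I* = 114.8 + j0.5637 VA.
Step 8 — Real power: P = Re(S) = 114.8 W.
Step 9 — Reactive power: Q = Im(S) = 0.5637 VAR.
Step 10 — Apparent power: |S| = 114.8 VA.
Step 11 — Power factor: PF = P/|S| = 1 (lagging).

(a) P = 114.8 W  (b) Q = 0.5637 VAR  (c) S = 114.8 VA  (d) PF = 1 (lagging)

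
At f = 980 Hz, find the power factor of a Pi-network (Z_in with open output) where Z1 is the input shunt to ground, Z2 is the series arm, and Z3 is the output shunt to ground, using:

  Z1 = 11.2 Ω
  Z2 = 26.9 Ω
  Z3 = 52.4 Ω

Step 1 — Angular frequency: ω = 2π·f = 2π·980 = 6158 rad/s.
Step 2 — Component impedances:
  Z1: Z = R = 11.2 Ω
  Z2: Z = R = 26.9 Ω
  Z3: Z = R = 52.4 Ω
Step 3 — With open output, the series arm Z2 and the output shunt Z3 appear in series to ground: Z2 + Z3 = 79.3 Ω.
Step 4 — Parallel with input shunt Z1: Z_in = Z1 || (Z2 + Z3) = 9.814 Ω = 9.814∠0.0° Ω.
Step 5 — Power factor: PF = cos(φ) = Re(Z)/|Z| = 9.814/9.814 = 1.
Step 6 — Type: Im(Z) = 0 ⇒ unity (phase φ = 0.0°).

PF = 1 (unity, φ = 0.0°)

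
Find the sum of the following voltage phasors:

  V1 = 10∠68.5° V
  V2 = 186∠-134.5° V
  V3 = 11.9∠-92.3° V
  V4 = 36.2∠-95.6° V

Step 1 — Convert each phasor to rectangular form:
  V1 = 10·(cos(68.5°) + j·sin(68.5°)) = 3.665 + j9.304 V
  V2 = 186·(cos(-134.5°) + j·sin(-134.5°)) = -130.4 - j132.7 V
  V3 = 11.9·(cos(-92.3°) + j·sin(-92.3°)) = -0.4776 - j11.89 V
  V4 = 36.2·(cos(-95.6°) + j·sin(-95.6°)) = -3.533 - j36.03 V
Step 2 — Sum components: V_total = -130.7 - j171.3 V.
Step 3 — Convert to polar: |V_total| = 215.5 V, ∠V_total = -127.3°.

V_total = 215.5∠-127.3° V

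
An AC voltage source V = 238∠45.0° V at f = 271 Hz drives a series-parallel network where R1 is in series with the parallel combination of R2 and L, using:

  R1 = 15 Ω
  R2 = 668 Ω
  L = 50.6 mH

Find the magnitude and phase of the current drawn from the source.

Step 1 — Angular frequency: ω = 2π·f = 2π·271 = 1703 rad/s.
Step 2 — Component impedances:
  R1: Z = R = 15 Ω
  R2: Z = R = 668 Ω
  L: Z = jωL = j·1703·0.0506 = 0 + j86.16 Ω
Step 3 — Parallel branch: R2 || L = 1/(1/R2 + 1/L) = 10.93 + j84.75 Ω.
Step 4 — Series with R1: Z_total = R1 + (R2 || L) = 25.93 + j84.75 Ω = 88.63∠73.0° Ω.
Step 5 — Source phasor: V = 238∠45.0° V = 168.3 + j168.3 V.
Step 6 — Ohm's law: I = V / Z_total = (168.3 + j168.3) / (25.93 + j84.75) = 2.371 - j1.26 A.
Step 7 — Convert to polar: |I| = 2.685 A, ∠I = -28.0°.

I = 2.685∠-28.0° A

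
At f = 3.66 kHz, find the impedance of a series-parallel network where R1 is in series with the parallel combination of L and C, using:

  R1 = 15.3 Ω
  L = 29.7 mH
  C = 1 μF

Step 1 — Angular frequency: ω = 2π·f = 2π·3660 = 2.3e+04 rad/s.
Step 2 — Component impedances:
  R1: Z = R = 15.3 Ω
  L: Z = jωL = j·2.3e+04·0.0297 = 0 + j683 Ω
  C: Z = 1/(jωC) = -j/(ω·C) = 0 - j43.48 Ω
Step 3 — Parallel branch: L || C = 1/(1/L + 1/C) = 0 - j46.44 Ω.
Step 4 — Series with R1: Z_total = R1 + (L || C) = 15.3 - j46.44 Ω = 48.9∠-71.8° Ω.

Z = 15.3 - j46.44 Ω = 48.9∠-71.8° Ω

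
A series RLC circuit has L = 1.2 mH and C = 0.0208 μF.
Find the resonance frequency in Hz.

Step 1 — Resonance condition Im(Z)=0 gives ω₀ = 1/√(LC).
Step 2 — ω₀ = 1/√(0.0012·2.08e-08) = 2.002e+05 rad/s.
Step 3 — f₀ = ω₀/(2π) = 3.186e+04 Hz.

f₀ = 3.186e+04 Hz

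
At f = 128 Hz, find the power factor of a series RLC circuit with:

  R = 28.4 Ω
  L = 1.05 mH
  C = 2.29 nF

Step 1 — Angular frequency: ω = 2π·f = 2π·128 = 804.2 rad/s.
Step 2 — Component impedances:
  R: Z = R = 28.4 Ω
  L: Z = jωL = j·804.2·0.00105 = 0 + j0.8445 Ω
  C: Z = 1/(jωC) = -j/(ω·C) = 0 - j5.43e+05 Ω
Step 3 — Series combination: Z_total = R + L + C = 28.4 - j5.43e+05 Ω = 5.43e+05∠-90.0° Ω.
Step 4 — Power factor: PF = cos(φ) = Re(Z)/|Z| = 28.4/542968 = 5.231e-05.
Step 5 — Type: Im(Z) = -5.43e+05 ⇒ leading (phase φ = -90.0°).

PF = 5.231e-05 (leading, φ = -90.0°)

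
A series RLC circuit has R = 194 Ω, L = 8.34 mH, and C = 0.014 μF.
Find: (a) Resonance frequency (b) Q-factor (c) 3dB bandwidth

Step 1 — Resonance condition Im(Z)=0 gives ω₀ = 1/√(LC).
Step 2 — ω₀ = 1/√(0.00834·1.4e-08) = 9.254e+04 rad/s.
Step 3 — f₀ = ω₀/(2π) = 1.473e+04 Hz.
Step 4 — Series Q: Q = ω₀L/R = 9.254e+04·0.00834/194 = 3.978.
Step 5 — 3dB bandwidth: Δω = ω₀/Q = 2.326e+04 rad/s; BW = Δω/(2π) = 3702 Hz.

(a) f₀ = 1.473e+04 Hz  (b) Q = 3.978  (c) BW = 3702 Hz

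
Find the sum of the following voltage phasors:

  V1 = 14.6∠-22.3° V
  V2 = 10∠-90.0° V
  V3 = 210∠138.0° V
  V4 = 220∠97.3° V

Step 1 — Convert each phasor to rectangular form:
  V1 = 14.6·(cos(-22.3°) + j·sin(-22.3°)) = 13.51 - j5.54 V
  V2 = 10·(cos(-90.0°) + j·sin(-90.0°)) = 0 - j10 V
  V3 = 210·(cos(138.0°) + j·sin(138.0°)) = -156.1 + j140.5 V
  V4 = 220·(cos(97.3°) + j·sin(97.3°)) = -27.95 + j218.2 V
Step 2 — Sum components: V_total = -170.5 + j343.2 V.
Step 3 — Convert to polar: |V_total| = 383.2 V, ∠V_total = 116.4°.

V_total = 383.2∠116.4° V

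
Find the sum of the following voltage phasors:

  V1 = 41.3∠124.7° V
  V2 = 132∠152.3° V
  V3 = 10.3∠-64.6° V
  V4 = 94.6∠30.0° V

Step 1 — Convert each phasor to rectangular form:
  V1 = 41.3·(cos(124.7°) + j·sin(124.7°)) = -23.51 + j33.95 V
  V2 = 132·(cos(152.3°) + j·sin(152.3°)) = -116.9 + j61.36 V
  V3 = 10.3·(cos(-64.6°) + j·sin(-64.6°)) = 4.418 - j9.304 V
  V4 = 94.6·(cos(30.0°) + j·sin(30.0°)) = 81.93 + j47.3 V
Step 2 — Sum components: V_total = -54.04 + j133.3 V.
Step 3 — Convert to polar: |V_total| = 143.8 V, ∠V_total = 112.1°.

V_total = 143.8∠112.1° V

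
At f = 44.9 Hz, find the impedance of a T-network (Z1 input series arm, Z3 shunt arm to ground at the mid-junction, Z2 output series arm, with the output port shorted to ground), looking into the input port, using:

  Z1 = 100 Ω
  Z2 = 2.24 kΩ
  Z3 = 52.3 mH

Step 1 — Angular frequency: ω = 2π·f = 2π·44.9 = 282.1 rad/s.
Step 2 — Component impedances:
  Z1: Z = R = 100 Ω
  Z2: Z = R = 2240 Ω
  Z3: Z = jωL = j·282.1·0.0523 = 0 + j14.75 Ω
Step 3 — With the output port shorted to ground, the output series arm Z2 runs from the junction to ground; the shunt arm Z3 also runs from the junction to ground. They appear in parallel: Z3 || Z2 = 0.09718 + j14.75 Ω.
Step 4 — Series with input arm Z1: Z_in = Z1 + (Z3 || Z2) = 100.1 + j14.75 Ω = 101.2∠8.4° Ω.

Z = 100.1 + j14.75 Ω = 101.2∠8.4° Ω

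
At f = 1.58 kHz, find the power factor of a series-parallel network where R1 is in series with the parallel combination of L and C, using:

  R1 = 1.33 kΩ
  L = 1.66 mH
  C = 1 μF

Step 1 — Angular frequency: ω = 2π·f = 2π·1580 = 9927 rad/s.
Step 2 — Component impedances:
  R1: Z = R = 1330 Ω
  L: Z = jωL = j·9927·0.00166 = 0 + j16.48 Ω
  C: Z = 1/(jωC) = -j/(ω·C) = 0 - j100.7 Ω
Step 3 — Parallel branch: L || C = 1/(1/L + 1/C) = 0 + j19.7 Ω.
Step 4 — Series with R1: Z_total = R1 + (L || C) = 1330 + j19.7 Ω = 1330∠0.8° Ω.
Step 5 — Power factor: PF = cos(φ) = Re(Z)/|Z| = 1330/1330.1 = 0.9999.
Step 6 — Type: Im(Z) = 19.7 ⇒ lagging (phase φ = 0.8°).

PF = 0.9999 (lagging, φ = 0.8°)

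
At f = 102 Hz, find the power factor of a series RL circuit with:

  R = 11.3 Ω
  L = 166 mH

Step 1 — Angular frequency: ω = 2π·f = 2π·102 = 640.9 rad/s.
Step 2 — Component impedances:
  R: Z = R = 11.3 Ω
  L: Z = jωL = j·640.9·0.166 = 0 + j106.4 Ω
Step 3 — Series combination: Z_total = R + L = 11.3 + j106.4 Ω = 107∠83.9° Ω.
Step 4 — Power factor: PF = cos(φ) = Re(Z)/|Z| = 11.3/107 = 0.1056.
Step 5 — Type: Im(Z) = 106.4 ⇒ lagging (phase φ = 83.9°).

PF = 0.1056 (lagging, φ = 83.9°)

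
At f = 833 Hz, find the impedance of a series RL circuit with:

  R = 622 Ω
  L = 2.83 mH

Step 1 — Angular frequency: ω = 2π·f = 2π·833 = 5234 rad/s.
Step 2 — Component impedances:
  R: Z = R = 622 Ω
  L: Z = jωL = j·5234·0.00283 = 0 + j14.81 Ω
Step 3 — Series combination: Z_total = R + L = 622 + j14.81 Ω = 622.2∠1.4° Ω.

Z = 622 + j14.81 Ω = 622.2∠1.4° Ω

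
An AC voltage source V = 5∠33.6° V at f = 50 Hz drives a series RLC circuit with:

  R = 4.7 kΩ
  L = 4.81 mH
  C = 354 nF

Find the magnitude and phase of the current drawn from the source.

Step 1 — Angular frequency: ω = 2π·f = 2π·50 = 314.2 rad/s.
Step 2 — Component impedances:
  R: Z = R = 4700 Ω
  L: Z = jωL = j·314.2·0.00481 = 0 + j1.511 Ω
  C: Z = 1/(jωC) = -j/(ω·C) = 0 - j8992 Ω
Step 3 — Series combination: Z_total = R + L + C = 4700 - j8990 Ω = 1.014e+04∠-62.4° Ω.
Step 4 — Source phasor: V = 5∠33.6° V = 4.165 + j2.767 V.
Step 5 — Ohm's law: I = V / Z_total = (4.165 + j2.767) / (4700 - j8990) = -5.152e-05 + j0.0004902 A.
Step 6 — Convert to polar: |I| = 0.0004929 A, ∠I = 96.0°.

I = 0.0004929∠96.0° A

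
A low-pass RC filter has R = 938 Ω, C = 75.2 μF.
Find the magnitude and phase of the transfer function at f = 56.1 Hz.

Step 1 — Angular frequency: ω = 2π·56.1 = 352.5 rad/s.
Step 2 — Transfer function: H(jω) = 1/(1 + jωRC).
Step 3 — Denominator: 1 + jωRC = 1 + j·352.5·938·7.52e-05 = 1 + j24.86.
Step 4 — H = 0.001615 - j0.04015.
Step 5 — Magnitude: |H| = 0.04019 (-27.9 dB); phase: φ = -87.7°.

|H| = 0.04019 (-27.9 dB), φ = -87.7°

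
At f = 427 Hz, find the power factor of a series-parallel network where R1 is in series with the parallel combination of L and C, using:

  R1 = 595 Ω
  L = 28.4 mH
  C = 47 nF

Step 1 — Angular frequency: ω = 2π·f = 2π·427 = 2683 rad/s.
Step 2 — Component impedances:
  R1: Z = R = 595 Ω
  L: Z = jωL = j·2683·0.0284 = 0 + j76.19 Ω
  C: Z = 1/(jωC) = -j/(ω·C) = 0 - j7930 Ω
Step 3 — Parallel branch: L || C = 1/(1/L + 1/C) = 0 + j76.93 Ω.
Step 4 — Series with R1: Z_total = R1 + (L || C) = 595 + j76.93 Ω = 600∠7.4° Ω.
Step 5 — Power factor: PF = cos(φ) = Re(Z)/|Z| = 595/600 = 0.9917.
Step 6 — Type: Im(Z) = 76.93 ⇒ lagging (phase φ = 7.4°).

PF = 0.9917 (lagging, φ = 7.4°)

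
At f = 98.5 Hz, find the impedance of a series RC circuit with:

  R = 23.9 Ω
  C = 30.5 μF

Step 1 — Angular frequency: ω = 2π·f = 2π·98.5 = 618.9 rad/s.
Step 2 — Component impedances:
  R: Z = R = 23.9 Ω
  C: Z = 1/(jωC) = -j/(ω·C) = 0 - j52.98 Ω
Step 3 — Series combination: Z_total = R + C = 23.9 - j52.98 Ω = 58.12∠-65.7° Ω.

Z = 23.9 - j52.98 Ω = 58.12∠-65.7° Ω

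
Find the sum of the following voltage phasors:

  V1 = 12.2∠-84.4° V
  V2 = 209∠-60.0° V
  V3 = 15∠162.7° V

Step 1 — Convert each phasor to rectangular form:
  V1 = 12.2·(cos(-84.4°) + j·sin(-84.4°)) = 1.191 - j12.14 V
  V2 = 209·(cos(-60.0°) + j·sin(-60.0°)) = 104.5 - j181 V
  V3 = 15·(cos(162.7°) + j·sin(162.7°)) = -14.32 + j4.461 V
Step 2 — Sum components: V_total = 91.37 - j188.7 V.
Step 3 — Convert to polar: |V_total| = 209.6 V, ∠V_total = -64.2°.

V_total = 209.6∠-64.2° V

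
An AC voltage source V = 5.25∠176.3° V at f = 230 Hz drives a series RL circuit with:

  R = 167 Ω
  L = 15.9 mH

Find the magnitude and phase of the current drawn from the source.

Step 1 — Angular frequency: ω = 2π·f = 2π·230 = 1445 rad/s.
Step 2 — Component impedances:
  R: Z = R = 167 Ω
  L: Z = jωL = j·1445·0.0159 = 0 + j22.98 Ω
Step 3 — Series combination: Z_total = R + L = 167 + j22.98 Ω = 168.6∠7.8° Ω.
Step 4 — Source phasor: V = 5.25∠176.3° V = -5.239 + j0.3388 V.
Step 5 — Ohm's law: I = V / Z_total = (-5.239 + j0.3388) / (167 + j22.98) = -0.03051 + j0.006227 A.
Step 6 — Convert to polar: |I| = 0.03114 A, ∠I = 168.5°.

I = 0.03114∠168.5° A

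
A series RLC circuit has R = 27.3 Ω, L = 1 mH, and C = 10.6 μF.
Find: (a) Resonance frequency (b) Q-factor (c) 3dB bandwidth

Step 1 — Resonance: ω₀ = 1/√(LC) = 1/√(0.001·1.06e-05) = 9713 rad/s.
Step 2 — f₀ = ω₀/(2π) = 1546 Hz.
Step 3 — Series Q: Q = ω₀L/R = 9713·0.001/27.3 = 0.3558.
Step 4 — Bandwidth: Δω = ω₀/Q = 2.73e+04 rad/s; BW = Δω/(2π) = 4345 Hz.

(a) f₀ = 1546 Hz  (b) Q = 0.3558  (c) BW = 4345 Hz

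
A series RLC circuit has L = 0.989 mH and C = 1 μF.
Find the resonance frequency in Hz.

Step 1 — Resonance condition Im(Z)=0 gives ω₀ = 1/√(LC).
Step 2 — ω₀ = 1/√(0.000989·1e-06) = 3.18e+04 rad/s.
Step 3 — f₀ = ω₀/(2π) = 5061 Hz.

f₀ = 5061 Hz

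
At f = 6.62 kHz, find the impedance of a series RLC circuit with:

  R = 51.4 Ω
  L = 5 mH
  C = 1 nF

Step 1 — Angular frequency: ω = 2π·f = 2π·6620 = 4.159e+04 rad/s.
Step 2 — Component impedances:
  R: Z = R = 51.4 Ω
  L: Z = jωL = j·4.159e+04·0.005 = 0 + j208 Ω
  C: Z = 1/(jωC) = -j/(ω·C) = 0 - j2.404e+04 Ω
Step 3 — Series combination: Z_total = R + L + C = 51.4 - j2.383e+04 Ω = 2.383e+04∠-89.9° Ω.

Z = 51.4 - j2.383e+04 Ω = 2.383e+04∠-89.9° Ω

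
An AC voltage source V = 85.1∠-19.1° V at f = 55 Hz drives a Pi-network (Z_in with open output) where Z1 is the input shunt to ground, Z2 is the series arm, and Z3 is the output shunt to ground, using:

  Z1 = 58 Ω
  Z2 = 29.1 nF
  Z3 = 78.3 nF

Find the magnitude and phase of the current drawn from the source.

Step 1 — Angular frequency: ω = 2π·f = 2π·55 = 345.6 rad/s.
Step 2 — Component impedances:
  Z1: Z = R = 58 Ω
  Z2: Z = 1/(jωC) = -j/(ω·C) = 0 - j9.944e+04 Ω
  Z3: Z = 1/(jωC) = -j/(ω·C) = 0 - j3.696e+04 Ω
Step 3 — With open output, the series arm Z2 and the output shunt Z3 appear in series to ground: Z2 + Z3 = 0 - j1.364e+05 Ω.
Step 4 — Parallel with input shunt Z1: Z_in = Z1 || (Z2 + Z3) = 58 - j0.02466 Ω = 58∠-0.0° Ω.
Step 5 — Source phasor: V = 85.1∠-19.1° V = 80.42 - j27.85 V.
Step 6 — Ohm's law: I = V / Z_total = (80.42 - j27.85) / (58 - j0.02466) = 1.387 - j0.4795 A.
Step 7 — Convert to polar: |I| = 1.467 A, ∠I = -19.1°.

I = 1.467∠-19.1° A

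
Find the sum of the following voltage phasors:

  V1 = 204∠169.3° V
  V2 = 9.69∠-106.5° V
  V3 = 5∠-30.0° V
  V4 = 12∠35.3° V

Step 1 — Convert each phasor to rectangular form:
  V1 = 204·(cos(169.3°) + j·sin(169.3°)) = -200.5 + j37.88 V
  V2 = 9.69·(cos(-106.5°) + j·sin(-106.5°)) = -2.752 - j9.291 V
  V3 = 5·(cos(-30.0°) + j·sin(-30.0°)) = 4.33 - j2.5 V
  V4 = 12·(cos(35.3°) + j·sin(35.3°)) = 9.794 + j6.934 V
Step 2 — Sum components: V_total = -189.1 + j33.02 V.
Step 3 — Convert to polar: |V_total| = 191.9 V, ∠V_total = 170.1°.

V_total = 191.9∠170.1° V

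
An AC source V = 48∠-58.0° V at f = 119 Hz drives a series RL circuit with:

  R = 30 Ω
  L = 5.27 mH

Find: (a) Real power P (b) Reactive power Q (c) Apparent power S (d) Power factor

Step 1 — Angular frequency: ω = 2π·f = 2π·119 = 747.7 rad/s.
Step 2 — Component impedances:
  R: Z = R = 30 Ω
  L: Z = jωL = j·747.7·0.00527 = 0 + j3.94 Ω
Step 3 — Series combination: Z_total = R + L = 30 + j3.94 Ω = 30.26∠7.5° Ω.
Step 4 — Source phasor: V = 48∠-58.0° V = 25.44 - j40.71 V.
Step 5 — Current: I = V / Z = 0.6583 - j1.443 A = 1.586∠-65.5° A.
Step 6 — Complex power: S = V·I* = 75.5 + j9.916 VA.
Step 7 — Real power: P = Re(S) = 75.5 W.
Step 8 — Reactive power: Q = Im(S) = 9.916 VAR.
Step 9 — Apparent power: |S| = 76.15 VA.
Step 10 — Power factor: PF = P/|S| = 0.9915 (lagging).

(a) P = 75.5 W  (b) Q = 9.916 VAR  (c) S = 76.15 VA  (d) PF = 0.9915 (lagging)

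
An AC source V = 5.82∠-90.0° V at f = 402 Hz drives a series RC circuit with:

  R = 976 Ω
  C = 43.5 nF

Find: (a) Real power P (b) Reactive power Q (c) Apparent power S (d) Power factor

Step 1 — Angular frequency: ω = 2π·f = 2π·402 = 2526 rad/s.
Step 2 — Component impedances:
  R: Z = R = 976 Ω
  C: Z = 1/(jωC) = -j/(ω·C) = 0 - j9101 Ω
Step 3 — Series combination: Z_total = R + C = 976 - j9101 Ω = 9154∠-83.9° Ω.
Step 4 — Source phasor: V = 5.82∠-90.0° V = 0 - j5.82 V.
Step 5 — Current: I = V / Z = 0.0006322 - j6.779e-05 A = 0.0006358∠-6.1° A.
Step 6 — Complex power: S = V·I* = 0.0003946 - j0.003679 VA.
Step 7 — Real power: P = Re(S) = 0.0003946 W.
Step 8 — Reactive power: Q = Im(S) = -0.003679 VAR.
Step 9 — Apparent power: |S| = 0.0037 VA.
Step 10 — Power factor: PF = P/|S| = 0.1066 (leading).

(a) P = 0.0003946 W  (b) Q = -0.003679 VAR  (c) S = 0.0037 VA  (d) PF = 0.1066 (leading)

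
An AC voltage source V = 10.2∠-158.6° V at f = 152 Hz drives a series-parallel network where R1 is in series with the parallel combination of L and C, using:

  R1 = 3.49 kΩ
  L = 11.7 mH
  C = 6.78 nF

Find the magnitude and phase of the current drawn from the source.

Step 1 — Angular frequency: ω = 2π·f = 2π·152 = 955 rad/s.
Step 2 — Component impedances:
  R1: Z = R = 3490 Ω
  L: Z = jωL = j·955·0.0117 = 0 + j11.17 Ω
  C: Z = 1/(jωC) = -j/(ω·C) = 0 - j1.544e+05 Ω
Step 3 — Parallel branch: L || C = 1/(1/L + 1/C) = 0 + j11.17 Ω.
Step 4 — Series with R1: Z_total = R1 + (L || C) = 3490 + j11.17 Ω = 3490∠0.2° Ω.
Step 5 — Source phasor: V = 10.2∠-158.6° V = -9.497 - j3.722 V.
Step 6 — Ohm's law: I = V / Z_total = (-9.497 - j3.722) / (3490 + j11.17) = -0.002725 - j0.001058 A.
Step 7 — Convert to polar: |I| = 0.002923 A, ∠I = -158.8°.

I = 0.002923∠-158.8° A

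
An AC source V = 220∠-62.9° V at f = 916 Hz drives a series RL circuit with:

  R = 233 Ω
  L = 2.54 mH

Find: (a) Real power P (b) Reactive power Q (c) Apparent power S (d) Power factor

Step 1 — Angular frequency: ω = 2π·f = 2π·916 = 5755 rad/s.
Step 2 — Component impedances:
  R: Z = R = 233 Ω
  L: Z = jωL = j·5755·0.00254 = 0 + j14.62 Ω
Step 3 — Series combination: Z_total = R + L = 233 + j14.62 Ω = 233.5∠3.6° Ω.
Step 4 — Source phasor: V = 220∠-62.9° V = 100.2 - j195.8 V.
Step 5 — Current: I = V / Z = 0.3759 - j0.8641 A = 0.9424∠-66.5° A.
Step 6 — Complex power: S = V·I* = 206.9 + j12.98 VA.
Step 7 — Real power: P = Re(S) = 206.9 W.
Step 8 — Reactive power: Q = Im(S) = 12.98 VAR.
Step 9 — Apparent power: |S| = 207.3 VA.
Step 10 — Power factor: PF = P/|S| = 0.998 (lagging).

(a) P = 206.9 W  (b) Q = 12.98 VAR  (c) S = 207.3 VA  (d) PF = 0.998 (lagging)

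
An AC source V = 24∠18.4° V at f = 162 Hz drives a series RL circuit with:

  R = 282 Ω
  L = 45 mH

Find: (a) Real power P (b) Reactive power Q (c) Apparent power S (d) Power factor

Step 1 — Angular frequency: ω = 2π·f = 2π·162 = 1018 rad/s.
Step 2 — Component impedances:
  R: Z = R = 282 Ω
  L: Z = jωL = j·1018·0.045 = 0 + j45.8 Ω
Step 3 — Series combination: Z_total = R + L = 282 + j45.8 Ω = 285.7∠9.2° Ω.
Step 4 — Source phasor: V = 24∠18.4° V = 22.77 + j7.576 V.
Step 5 — Current: I = V / Z = 0.08293 + j0.01339 A = 0.08401∠9.2° A.
Step 6 — Complex power: S = V·I* = 1.99 + j0.3232 VA.
Step 7 — Real power: P = Re(S) = 1.99 W.
Step 8 — Reactive power: Q = Im(S) = 0.3232 VAR.
Step 9 — Apparent power: |S| = 2.016 VA.
Step 10 — Power factor: PF = P/|S| = 0.9871 (lagging).

(a) P = 1.99 W  (b) Q = 0.3232 VAR  (c) S = 2.016 VA  (d) PF = 0.9871 (lagging)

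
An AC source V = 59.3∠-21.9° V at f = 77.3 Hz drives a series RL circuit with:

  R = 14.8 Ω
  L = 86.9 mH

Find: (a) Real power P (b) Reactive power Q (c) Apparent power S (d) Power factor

Step 1 — Angular frequency: ω = 2π·f = 2π·77.3 = 485.7 rad/s.
Step 2 — Component impedances:
  R: Z = R = 14.8 Ω
  L: Z = jωL = j·485.7·0.0869 = 0 + j42.21 Ω
Step 3 — Series combination: Z_total = R + L = 14.8 + j42.21 Ω = 44.73∠70.7° Ω.
Step 4 — Source phasor: V = 59.3∠-21.9° V = 55.02 - j22.12 V.
Step 5 — Current: I = V / Z = -0.0596 - j1.325 A = 1.326∠-92.6° A.
Step 6 — Complex power: S = V·I* = 26.02 + j74.19 VA.
Step 7 — Real power: P = Re(S) = 26.02 W.
Step 8 — Reactive power: Q = Im(S) = 74.19 VAR.
Step 9 — Apparent power: |S| = 78.62 VA.
Step 10 — Power factor: PF = P/|S| = 0.3309 (lagging).

(a) P = 26.02 W  (b) Q = 74.19 VAR  (c) S = 78.62 VA  (d) PF = 0.3309 (lagging)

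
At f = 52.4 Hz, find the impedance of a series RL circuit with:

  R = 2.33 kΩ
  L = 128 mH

Step 1 — Angular frequency: ω = 2π·f = 2π·52.4 = 329.2 rad/s.
Step 2 — Component impedances:
  R: Z = R = 2330 Ω
  L: Z = jωL = j·329.2·0.128 = 0 + j42.14 Ω
Step 3 — Series combination: Z_total = R + L = 2330 + j42.14 Ω = 2330∠1.0° Ω.

Z = 2330 + j42.14 Ω = 2330∠1.0° Ω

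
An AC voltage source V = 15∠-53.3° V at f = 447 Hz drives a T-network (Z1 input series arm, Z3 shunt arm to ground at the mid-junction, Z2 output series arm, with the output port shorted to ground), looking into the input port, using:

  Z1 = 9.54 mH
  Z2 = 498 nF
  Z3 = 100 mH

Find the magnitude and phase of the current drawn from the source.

Step 1 — Angular frequency: ω = 2π·f = 2π·447 = 2809 rad/s.
Step 2 — Component impedances:
  Z1: Z = jωL = j·2809·0.00954 = 0 + j26.79 Ω
  Z2: Z = 1/(jωC) = -j/(ω·C) = 0 - j715 Ω
  Z3: Z = jωL = j·2809·0.1 = 0 + j280.9 Ω
Step 3 — With the output port shorted to ground, the output series arm Z2 runs from the junction to ground; the shunt arm Z3 also runs from the junction to ground. They appear in parallel: Z3 || Z2 = 0 + j462.6 Ω.
Step 4 — Series with input arm Z1: Z_in = Z1 + (Z3 || Z2) = 0 + j489.4 Ω = 489.4∠90.0° Ω.
Step 5 — Source phasor: V = 15∠-53.3° V = 8.964 - j12.03 V.
Step 6 — Ohm's law: I = V / Z_total = (8.964 - j12.03) / (0 + j489.4) = -0.02458 - j0.01832 A.
Step 7 — Convert to polar: |I| = 0.03065 A, ∠I = -143.3°.

I = 0.03065∠-143.3° A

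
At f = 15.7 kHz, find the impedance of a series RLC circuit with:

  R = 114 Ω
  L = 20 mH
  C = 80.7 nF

Step 1 — Angular frequency: ω = 2π·f = 2π·1.57e+04 = 9.865e+04 rad/s.
Step 2 — Component impedances:
  R: Z = R = 114 Ω
  L: Z = jωL = j·9.865e+04·0.02 = 0 + j1973 Ω
  C: Z = 1/(jωC) = -j/(ω·C) = 0 - j125.6 Ω
Step 3 — Series combination: Z_total = R + L + C = 114 + j1847 Ω = 1851∠86.5° Ω.

Z = 114 + j1847 Ω = 1851∠86.5° Ω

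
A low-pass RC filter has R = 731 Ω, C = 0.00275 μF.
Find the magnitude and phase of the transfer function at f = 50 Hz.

Step 1 — Angular frequency: ω = 2π·50 = 314.2 rad/s.
Step 2 — Transfer function: H(jω) = 1/(1 + jωRC).
Step 3 — Denominator: 1 + jωRC = 1 + j·314.2·731·2.75e-09 = 1 + j0.0006315.
Step 4 — H = 1 - j0.0006315.
Step 5 — Magnitude: |H| = 1 (-0.0 dB); phase: φ = -0.0°.

|H| = 1 (-0.0 dB), φ = -0.0°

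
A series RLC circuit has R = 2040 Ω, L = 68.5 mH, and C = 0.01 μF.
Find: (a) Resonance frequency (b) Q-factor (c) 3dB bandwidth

Step 1 — Resonance: ω₀ = 1/√(LC) = 1/√(0.0685·1e-08) = 3.821e+04 rad/s.
Step 2 — f₀ = ω₀/(2π) = 6081 Hz.
Step 3 — Series Q: Q = ω₀L/R = 3.821e+04·0.0685/2040 = 1.283.
Step 4 — Bandwidth: Δω = ω₀/Q = 2.978e+04 rad/s; BW = Δω/(2π) = 4740 Hz.

(a) f₀ = 6081 Hz  (b) Q = 1.283  (c) BW = 4740 Hz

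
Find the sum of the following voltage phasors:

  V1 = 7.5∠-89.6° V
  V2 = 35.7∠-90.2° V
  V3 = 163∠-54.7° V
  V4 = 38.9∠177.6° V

Step 1 — Convert each phasor to rectangular form:
  V1 = 7.5·(cos(-89.6°) + j·sin(-89.6°)) = 0.05236 - j7.5 V
  V2 = 35.7·(cos(-90.2°) + j·sin(-90.2°)) = -0.1246 - j35.7 V
  V3 = 163·(cos(-54.7°) + j·sin(-54.7°)) = 94.19 - j133 V
  V4 = 38.9·(cos(177.6°) + j·sin(177.6°)) = -38.87 + j1.629 V
Step 2 — Sum components: V_total = 55.25 - j174.6 V.
Step 3 — Convert to polar: |V_total| = 183.1 V, ∠V_total = -72.4°.

V_total = 183.1∠-72.4° V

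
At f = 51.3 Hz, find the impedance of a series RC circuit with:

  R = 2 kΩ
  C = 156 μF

Step 1 — Angular frequency: ω = 2π·f = 2π·51.3 = 322.3 rad/s.
Step 2 — Component impedances:
  R: Z = R = 2000 Ω
  C: Z = 1/(jωC) = -j/(ω·C) = 0 - j19.89 Ω
Step 3 — Series combination: Z_total = R + C = 2000 - j19.89 Ω = 2000∠-0.6° Ω.

Z = 2000 - j19.89 Ω = 2000∠-0.6° Ω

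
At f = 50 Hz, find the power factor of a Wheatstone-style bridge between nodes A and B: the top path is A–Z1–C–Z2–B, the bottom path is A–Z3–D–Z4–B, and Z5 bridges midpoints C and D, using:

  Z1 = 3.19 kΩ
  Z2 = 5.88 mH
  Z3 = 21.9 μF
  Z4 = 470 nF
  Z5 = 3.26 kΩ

Step 1 — Angular frequency: ω = 2π·f = 2π·50 = 314.2 rad/s.
Step 2 — Component impedances:
  Z1: Z = R = 3190 Ω
  Z2: Z = jωL = j·314.2·0.00588 = 0 + j1.847 Ω
  Z3: Z = 1/(jωC) = -j/(ω·C) = 0 - j145.3 Ω
  Z4: Z = 1/(jωC) = -j/(ω·C) = 0 - j6773 Ω
  Z5: Z = R = 3260 Ω
Step 3 — Bridge requires nodal analysis (the Z5 bridge couples midpoints C and D, so the two paths cannot be reduced to a simple series/parallel combination). Setting node B to ground and injecting 1 A at node A, the 3-node admittance system at A, C, D solves to V_A = Z_AB = 1545 - j398.7 Ω = 1595∠-14.5° Ω.
Step 4 — Power factor: PF = cos(φ) = Re(Z)/|Z| = 1544.7/1595.3 = 0.9683.
Step 5 — Type: Im(Z) = -398.7 ⇒ leading (phase φ = -14.5°).

PF = 0.9683 (leading, φ = -14.5°)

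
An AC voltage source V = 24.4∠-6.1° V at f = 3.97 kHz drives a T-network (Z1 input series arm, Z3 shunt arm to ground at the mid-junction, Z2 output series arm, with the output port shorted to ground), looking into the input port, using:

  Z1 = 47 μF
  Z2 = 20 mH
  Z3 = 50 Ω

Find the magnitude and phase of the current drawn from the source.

Step 1 — Angular frequency: ω = 2π·f = 2π·3970 = 2.494e+04 rad/s.
Step 2 — Component impedances:
  Z1: Z = 1/(jωC) = -j/(ω·C) = 0 - j0.853 Ω
  Z2: Z = jωL = j·2.494e+04·0.02 = 0 + j498.9 Ω
  Z3: Z = R = 50 Ω
Step 3 — With the output port shorted to ground, the output series arm Z2 runs from the junction to ground; the shunt arm Z3 also runs from the junction to ground. They appear in parallel: Z3 || Z2 = 49.5 + j4.961 Ω.
Step 4 — Series with input arm Z1: Z_in = Z1 + (Z3 || Z2) = 49.5 + j4.108 Ω = 49.67∠4.7° Ω.
Step 5 — Source phasor: V = 24.4∠-6.1° V = 24.26 - j2.593 V.
Step 6 — Ohm's law: I = V / Z_total = (24.26 - j2.593) / (49.5 + j4.108) = 0.4824 - j0.09242 A.
Step 7 — Convert to polar: |I| = 0.4912 A, ∠I = -10.8°.

I = 0.4912∠-10.8° A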